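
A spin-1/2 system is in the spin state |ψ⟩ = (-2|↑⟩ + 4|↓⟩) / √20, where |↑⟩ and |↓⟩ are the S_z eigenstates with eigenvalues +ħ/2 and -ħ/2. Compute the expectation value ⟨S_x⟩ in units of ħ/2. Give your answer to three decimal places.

-0.800

⟨σ_x⟩ = 2 Re(a* b)/(|a|²+|b|²) with a = -2, b = 4.
a* b = -8, so ⟨σ_x⟩ = -16/20.
⟨S_x⟩ = (ħ/2)·⟨σ_x⟩.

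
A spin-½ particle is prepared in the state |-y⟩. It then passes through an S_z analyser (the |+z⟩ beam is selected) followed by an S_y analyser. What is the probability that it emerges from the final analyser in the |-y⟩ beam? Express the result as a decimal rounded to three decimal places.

First analyser (S_z): from |-y⟩, P(|+z⟩) = 1/2.
After stage 1 the state is |+z⟩; P(|-y⟩) = |⟨-y|+z⟩|² = 1/2.
Joint probability = 1/2 × 1/2 = 0.250.

0.250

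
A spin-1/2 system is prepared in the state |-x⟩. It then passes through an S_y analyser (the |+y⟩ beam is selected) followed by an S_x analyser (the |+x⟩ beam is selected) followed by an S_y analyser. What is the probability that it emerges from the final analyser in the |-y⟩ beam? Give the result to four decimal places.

0.1250

First analyser (S_y): from |-x⟩, P(|+y⟩) = 1/2.
After stage 1 the state is |+y⟩; P(|+x⟩) = |⟨+x|+y⟩|² = 1/2.
After stage 2 the state is |+x⟩; P(|-y⟩) = |⟨-y|+x⟩|² = 1/2.
Joint probability = 1/2 × 1/2 × 1/2 = 0.1250.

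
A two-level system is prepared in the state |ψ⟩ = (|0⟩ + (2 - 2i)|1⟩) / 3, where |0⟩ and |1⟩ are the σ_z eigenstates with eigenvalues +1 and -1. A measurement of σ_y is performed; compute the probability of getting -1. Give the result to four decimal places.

|-y⟩ = (|0⟩ - i|1⟩)/√2, so ⟨-y|ψ⟩ = (3 + 2i) / (√2·3).
P = |3 + 2i|² / 18 = 13/18.

0.7222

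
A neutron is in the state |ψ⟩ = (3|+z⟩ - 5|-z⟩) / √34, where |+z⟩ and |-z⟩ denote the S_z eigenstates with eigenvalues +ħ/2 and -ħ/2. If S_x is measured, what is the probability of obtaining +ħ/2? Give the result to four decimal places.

0.0588

|+x⟩ = (|+z⟩ + |-z⟩)/√2, so ⟨+x|ψ⟩ = (-2) / (√2·√34).
P = |-2|² / 68 = 4/68.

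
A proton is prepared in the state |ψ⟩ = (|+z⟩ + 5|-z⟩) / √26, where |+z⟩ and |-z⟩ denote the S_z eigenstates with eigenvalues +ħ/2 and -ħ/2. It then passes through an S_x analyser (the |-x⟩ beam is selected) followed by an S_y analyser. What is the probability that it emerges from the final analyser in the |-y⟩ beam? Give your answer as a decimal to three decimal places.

First analyser (S_x): P(|-x⟩) = |⟨-x|ψ⟩|² = 16/52.
After stage 1 the state is |-x⟩; P(|-y⟩) = |⟨-y|-x⟩|² = 1/2.
Joint probability = 16/52 × 1/2 = 0.154.

0.154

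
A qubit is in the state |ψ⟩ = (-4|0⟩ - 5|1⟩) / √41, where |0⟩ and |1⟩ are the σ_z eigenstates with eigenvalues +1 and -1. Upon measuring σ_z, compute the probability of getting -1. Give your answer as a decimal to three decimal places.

0.610

The -1 outcome corresponds to |1⟩. Its amplitude in |ψ⟩ is -5/√41.
P = |-5|² / 41 = 25/41.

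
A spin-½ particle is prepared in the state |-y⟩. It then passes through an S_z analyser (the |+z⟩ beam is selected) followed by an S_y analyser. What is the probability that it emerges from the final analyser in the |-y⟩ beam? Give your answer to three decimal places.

First analyser (S_z): from |-y⟩, P(|+z⟩) = 1/2.
After stage 1 the state is |+z⟩; P(|-y⟩) = |⟨-y|+z⟩|² = 1/2.
Joint probability = 1/2 × 1/2 = 0.250.

0.250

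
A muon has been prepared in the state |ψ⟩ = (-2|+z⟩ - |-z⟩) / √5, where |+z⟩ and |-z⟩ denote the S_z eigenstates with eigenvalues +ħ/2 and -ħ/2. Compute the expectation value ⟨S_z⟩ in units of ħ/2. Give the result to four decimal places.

⟨σ_z⟩ = |a|² - |b|² divided by |a|²+|b|², with a, b the |+z⟩, |-z⟩ amplitudes.
= (4 - 1)/5 = 3/5.
⟨S_z⟩ = (ħ/2)·⟨σ_z⟩.

0.6000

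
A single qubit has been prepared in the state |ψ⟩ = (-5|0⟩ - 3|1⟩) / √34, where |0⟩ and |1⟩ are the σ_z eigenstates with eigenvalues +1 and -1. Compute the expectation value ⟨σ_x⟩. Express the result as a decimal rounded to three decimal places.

0.882

⟨σ_x⟩ = 2 Re(a* b)/(|a|²+|b|²) with a = -5, b = -3.
a* b = 15, so ⟨σ_x⟩ = 30/34.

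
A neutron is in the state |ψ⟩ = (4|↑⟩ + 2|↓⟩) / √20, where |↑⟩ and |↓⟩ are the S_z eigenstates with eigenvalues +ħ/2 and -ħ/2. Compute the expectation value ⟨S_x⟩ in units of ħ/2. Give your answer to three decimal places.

⟨σ_x⟩ = 2 Re(a* b)/(|a|²+|b|²) with a = 4, b = 2.
a* b = 8, so ⟨σ_x⟩ = 16/20.
⟨S_x⟩ = (ħ/2)·⟨σ_x⟩.

0.800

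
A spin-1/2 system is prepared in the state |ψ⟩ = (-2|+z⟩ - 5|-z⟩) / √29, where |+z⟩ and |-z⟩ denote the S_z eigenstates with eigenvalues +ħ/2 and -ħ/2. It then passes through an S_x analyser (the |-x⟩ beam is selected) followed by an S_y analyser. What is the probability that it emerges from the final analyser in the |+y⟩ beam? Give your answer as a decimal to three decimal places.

First analyser (S_x): P(|-x⟩) = |⟨-x|ψ⟩|² = 9/58.
After stage 1 the state is |-x⟩; P(|+y⟩) = |⟨+y|-x⟩|² = 1/2.
Joint probability = 9/58 × 1/2 = 0.078.

0.078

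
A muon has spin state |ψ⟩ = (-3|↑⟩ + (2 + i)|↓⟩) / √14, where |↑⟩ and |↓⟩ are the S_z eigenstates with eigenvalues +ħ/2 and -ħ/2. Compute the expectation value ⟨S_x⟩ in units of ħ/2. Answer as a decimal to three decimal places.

⟨σ_x⟩ = 2 Re(a* b)/(|a|²+|b|²) with a = -3, b = (2 + i).
a* b = (-6 - 3i), so ⟨σ_x⟩ = -12/14.
⟨S_x⟩ = (ħ/2)·⟨σ_x⟩.

-0.857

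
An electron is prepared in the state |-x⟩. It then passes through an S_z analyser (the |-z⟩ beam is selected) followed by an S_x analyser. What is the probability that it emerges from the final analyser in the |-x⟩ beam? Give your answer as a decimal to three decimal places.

0.250

First analyser (S_z): from |-x⟩, P(|-z⟩) = 1/2.
After stage 1 the state is |-z⟩; P(|-x⟩) = |⟨-x|-z⟩|² = 1/2.
Joint probability = 1/2 × 1/2 = 0.250.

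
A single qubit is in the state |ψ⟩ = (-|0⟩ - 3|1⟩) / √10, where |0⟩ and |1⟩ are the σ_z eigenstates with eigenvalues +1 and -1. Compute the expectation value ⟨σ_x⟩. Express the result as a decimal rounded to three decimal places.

0.600

⟨σ_x⟩ = 2 Re(a* b)/(|a|²+|b|²) with a = -1, b = -3.
a* b = 3, so ⟨σ_x⟩ = 6/10.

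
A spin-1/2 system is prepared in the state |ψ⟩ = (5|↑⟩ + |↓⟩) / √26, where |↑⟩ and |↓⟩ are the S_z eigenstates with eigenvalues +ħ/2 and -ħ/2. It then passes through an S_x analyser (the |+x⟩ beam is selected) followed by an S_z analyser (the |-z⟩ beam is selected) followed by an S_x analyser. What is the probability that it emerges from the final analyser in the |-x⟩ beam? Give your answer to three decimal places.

0.173

First analyser (S_x): P(|+x⟩) = |⟨+x|ψ⟩|² = 36/52.
After stage 1 the state is |+x⟩; P(|-z⟩) = |⟨-z|+x⟩|² = 1/2.
After stage 2 the state is |-z⟩; P(|-x⟩) = |⟨-x|-z⟩|² = 1/2.
Joint probability = 36/52 × 1/2 × 1/2 = 0.173.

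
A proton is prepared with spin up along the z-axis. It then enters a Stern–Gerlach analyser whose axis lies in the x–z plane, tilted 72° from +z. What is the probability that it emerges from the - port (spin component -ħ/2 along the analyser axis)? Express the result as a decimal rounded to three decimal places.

0.345

For spin-½, the probability of finding spin-up along an axis at angle θ to the initial spin direction is cos²(θ/2); spin-down is sin²(θ/2).
θ = 72°, so P = sin²(36°) ≈ 0.345.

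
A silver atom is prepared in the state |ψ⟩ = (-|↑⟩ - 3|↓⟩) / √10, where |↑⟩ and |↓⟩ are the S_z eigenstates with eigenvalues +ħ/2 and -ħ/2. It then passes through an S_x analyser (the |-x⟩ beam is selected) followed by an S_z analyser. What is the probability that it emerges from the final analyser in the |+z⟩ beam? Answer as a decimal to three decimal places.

First analyser (S_x): P(|-x⟩) = |⟨-x|ψ⟩|² = 4/20.
After stage 1 the state is |-x⟩; P(|+z⟩) = |⟨+z|-x⟩|² = 1/2.
Joint probability = 4/20 × 1/2 = 0.100.

0.100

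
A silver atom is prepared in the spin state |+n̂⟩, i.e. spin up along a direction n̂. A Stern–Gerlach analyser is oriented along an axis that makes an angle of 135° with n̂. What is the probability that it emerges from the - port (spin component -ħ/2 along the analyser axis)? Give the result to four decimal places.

For spin-½, the probability of finding spin-up along an axis at angle θ to the initial spin direction is cos²(θ/2); spin-down is sin²(θ/2).
θ = 135°, so P = sin²(67.5°) ≈ 0.8536.

0.8536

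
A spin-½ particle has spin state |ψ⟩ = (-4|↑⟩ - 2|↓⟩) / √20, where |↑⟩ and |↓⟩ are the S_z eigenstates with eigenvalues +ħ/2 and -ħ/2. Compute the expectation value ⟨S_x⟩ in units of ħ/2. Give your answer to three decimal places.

⟨σ_x⟩ = 2 Re(a* b)/(|a|²+|b|²) with a = -4, b = -2.
a* b = 8, so ⟨σ_x⟩ = 16/20.
⟨S_x⟩ = (ħ/2)·⟨σ_x⟩.

0.800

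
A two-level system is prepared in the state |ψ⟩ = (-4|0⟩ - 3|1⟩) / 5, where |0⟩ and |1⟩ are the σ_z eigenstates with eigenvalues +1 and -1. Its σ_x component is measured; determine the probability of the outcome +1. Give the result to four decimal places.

|+x⟩ = (|0⟩ + |1⟩)/√2, so ⟨+x|ψ⟩ = (-7) / (√2·5).
P = |-7|² / 50 = 49/50.

0.9800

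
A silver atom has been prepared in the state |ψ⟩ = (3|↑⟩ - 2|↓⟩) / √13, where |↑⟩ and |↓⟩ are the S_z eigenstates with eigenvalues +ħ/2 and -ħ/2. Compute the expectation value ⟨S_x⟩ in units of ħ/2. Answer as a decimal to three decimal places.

-0.923

⟨σ_x⟩ = 2 Re(a* b)/(|a|²+|b|²) with a = 3, b = -2.
a* b = -6, so ⟨σ_x⟩ = -12/13.
⟨S_x⟩ = (ħ/2)·⟨σ_x⟩.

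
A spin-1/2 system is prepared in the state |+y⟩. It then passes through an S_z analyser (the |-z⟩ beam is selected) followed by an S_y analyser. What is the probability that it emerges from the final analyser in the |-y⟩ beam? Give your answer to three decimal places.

0.250

First analyser (S_z): from |+y⟩, P(|-z⟩) = 1/2.
After stage 1 the state is |-z⟩; P(|-y⟩) = |⟨-y|-z⟩|² = 1/2.
Joint probability = 1/2 × 1/2 = 0.250.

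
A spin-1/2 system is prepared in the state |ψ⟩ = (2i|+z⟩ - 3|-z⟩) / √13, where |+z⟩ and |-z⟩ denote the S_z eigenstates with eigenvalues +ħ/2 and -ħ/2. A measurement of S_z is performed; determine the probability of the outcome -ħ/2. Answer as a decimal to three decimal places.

The -ħ/2 outcome corresponds to |-z⟩. Its amplitude in |ψ⟩ is -3/√13.
P = |-3|² / 13 = 9/13.

0.692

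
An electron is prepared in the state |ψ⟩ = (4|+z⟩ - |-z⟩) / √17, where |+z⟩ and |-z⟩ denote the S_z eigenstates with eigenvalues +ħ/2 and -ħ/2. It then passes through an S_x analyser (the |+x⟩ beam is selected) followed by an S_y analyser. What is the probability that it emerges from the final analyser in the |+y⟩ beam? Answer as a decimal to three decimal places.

0.132

First analyser (S_x): P(|+x⟩) = |⟨+x|ψ⟩|² = 9/34.
After stage 1 the state is |+x⟩; P(|+y⟩) = |⟨+y|+x⟩|² = 1/2.
Joint probability = 9/34 × 1/2 = 0.132.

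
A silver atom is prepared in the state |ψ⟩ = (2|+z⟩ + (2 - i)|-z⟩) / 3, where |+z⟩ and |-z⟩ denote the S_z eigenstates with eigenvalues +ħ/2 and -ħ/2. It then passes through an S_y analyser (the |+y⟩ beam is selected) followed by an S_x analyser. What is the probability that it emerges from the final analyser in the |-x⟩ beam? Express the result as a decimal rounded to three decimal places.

First analyser (S_y): P(|+y⟩) = |⟨+y|ψ⟩|² = 5/18.
After stage 1 the state is |+y⟩; P(|-x⟩) = |⟨-x|+y⟩|² = 1/2.
Joint probability = 5/18 × 1/2 = 0.139.

0.139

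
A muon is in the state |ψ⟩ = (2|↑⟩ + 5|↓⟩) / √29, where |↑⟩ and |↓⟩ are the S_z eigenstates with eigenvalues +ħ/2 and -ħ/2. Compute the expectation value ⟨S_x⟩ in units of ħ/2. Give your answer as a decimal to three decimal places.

0.690

⟨σ_x⟩ = 2 Re(a* b)/(|a|²+|b|²) with a = 2, b = 5.
a* b = 10, so ⟨σ_x⟩ = 20/29.
⟨S_x⟩ = (ħ/2)·⟨σ_x⟩.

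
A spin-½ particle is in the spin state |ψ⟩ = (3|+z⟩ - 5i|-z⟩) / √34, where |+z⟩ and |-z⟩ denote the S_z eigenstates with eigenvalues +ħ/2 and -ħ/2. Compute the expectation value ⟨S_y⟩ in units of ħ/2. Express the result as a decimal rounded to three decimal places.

⟨σ_y⟩ = 2 Im(a* b)/(|a|²+|b|²) with a = 3, b = -5i.
a* b = -15i, so ⟨σ_y⟩ = -30/34.
⟨S_y⟩ = (ħ/2)·⟨σ_y⟩.

-0.882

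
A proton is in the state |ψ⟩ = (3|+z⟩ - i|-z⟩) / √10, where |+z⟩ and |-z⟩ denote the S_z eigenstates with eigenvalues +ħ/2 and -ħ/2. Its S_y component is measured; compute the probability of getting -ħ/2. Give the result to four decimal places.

|-y⟩ = (|+z⟩ - i|-z⟩)/√2, so ⟨-y|ψ⟩ = (4) / (√2·√10).
P = |4|² / 20 = 16/20.

0.8000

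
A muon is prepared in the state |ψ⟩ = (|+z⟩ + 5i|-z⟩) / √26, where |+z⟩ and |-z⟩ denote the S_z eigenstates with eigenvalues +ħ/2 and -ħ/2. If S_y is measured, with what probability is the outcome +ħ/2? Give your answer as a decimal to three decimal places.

0.692

|+y⟩ = (|+z⟩ + i|-z⟩)/√2, so ⟨+y|ψ⟩ = (6) / (√2·√26).
P = |6|² / 52 = 36/52.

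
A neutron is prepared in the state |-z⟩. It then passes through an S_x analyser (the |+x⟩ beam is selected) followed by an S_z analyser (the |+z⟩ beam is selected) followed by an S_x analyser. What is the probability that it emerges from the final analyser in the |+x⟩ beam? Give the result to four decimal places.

First analyser (S_x): from |-z⟩, P(|+x⟩) = 1/2.
After stage 1 the state is |+x⟩; P(|+z⟩) = |⟨+z|+x⟩|² = 1/2.
After stage 2 the state is |+z⟩; P(|+x⟩) = |⟨+x|+z⟩|² = 1/2.
Joint probability = 1/2 × 1/2 × 1/2 = 0.1250.

0.1250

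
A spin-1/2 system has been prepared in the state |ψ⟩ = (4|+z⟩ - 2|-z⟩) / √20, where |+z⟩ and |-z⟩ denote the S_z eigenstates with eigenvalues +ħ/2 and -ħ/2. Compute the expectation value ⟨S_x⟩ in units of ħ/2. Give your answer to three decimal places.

⟨σ_x⟩ = 2 Re(a* b)/(|a|²+|b|²) with a = 4, b = -2.
a* b = -8, so ⟨σ_x⟩ = -16/20.
⟨S_x⟩ = (ħ/2)·⟨σ_x⟩.

-0.800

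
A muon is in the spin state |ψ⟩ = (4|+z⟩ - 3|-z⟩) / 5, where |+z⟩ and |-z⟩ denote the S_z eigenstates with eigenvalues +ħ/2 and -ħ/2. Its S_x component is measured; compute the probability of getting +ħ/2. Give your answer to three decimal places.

|+x⟩ = (|+z⟩ + |-z⟩)/√2, so ⟨+x|ψ⟩ = (1) / (√2·5).
P = |1|² / 50 = 1/50.

0.020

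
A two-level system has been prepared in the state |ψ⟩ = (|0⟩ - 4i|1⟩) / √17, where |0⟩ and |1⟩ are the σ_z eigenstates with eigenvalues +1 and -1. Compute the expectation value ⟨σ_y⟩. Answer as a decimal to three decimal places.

⟨σ_y⟩ = 2 Im(a* b)/(|a|²+|b|²) with a = 1, b = -4i.
a* b = -4i, so ⟨σ_y⟩ = -8/17.

-0.471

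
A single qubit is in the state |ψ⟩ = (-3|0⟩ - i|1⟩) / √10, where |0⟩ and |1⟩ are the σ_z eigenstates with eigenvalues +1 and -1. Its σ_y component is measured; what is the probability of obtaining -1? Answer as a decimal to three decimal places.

|-y⟩ = (|0⟩ - i|1⟩)/√2, so ⟨-y|ψ⟩ = (-2) / (√2·√10).
P = |-2|² / 20 = 4/20.

0.200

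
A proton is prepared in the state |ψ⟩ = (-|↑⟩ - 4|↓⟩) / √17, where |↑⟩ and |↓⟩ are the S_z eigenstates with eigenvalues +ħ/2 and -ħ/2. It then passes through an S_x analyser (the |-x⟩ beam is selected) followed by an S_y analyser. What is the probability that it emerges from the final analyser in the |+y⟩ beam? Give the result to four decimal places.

First analyser (S_x): P(|-x⟩) = |⟨-x|ψ⟩|² = 9/34.
After stage 1 the state is |-x⟩; P(|+y⟩) = |⟨+y|-x⟩|² = 1/2.
Joint probability = 9/34 × 1/2 = 0.1324.

0.1324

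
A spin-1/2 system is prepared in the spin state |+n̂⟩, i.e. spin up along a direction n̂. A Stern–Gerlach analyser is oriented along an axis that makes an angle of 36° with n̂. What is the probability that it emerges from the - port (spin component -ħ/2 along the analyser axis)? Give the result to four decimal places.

For spin-½, the probability of finding spin-up along an axis at angle θ to the initial spin direction is cos²(θ/2); spin-down is sin²(θ/2).
θ = 36°, so P = sin²(18°) ≈ 0.0955.

0.0955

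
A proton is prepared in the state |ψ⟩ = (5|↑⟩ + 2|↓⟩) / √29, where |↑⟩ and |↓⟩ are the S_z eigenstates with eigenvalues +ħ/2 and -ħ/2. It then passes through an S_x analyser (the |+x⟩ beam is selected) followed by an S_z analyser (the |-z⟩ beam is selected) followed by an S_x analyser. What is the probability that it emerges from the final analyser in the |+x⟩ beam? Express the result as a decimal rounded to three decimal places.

0.211

First analyser (S_x): P(|+x⟩) = |⟨+x|ψ⟩|² = 49/58.
After stage 1 the state is |+x⟩; P(|-z⟩) = |⟨-z|+x⟩|² = 1/2.
After stage 2 the state is |-z⟩; P(|+x⟩) = |⟨+x|-z⟩|² = 1/2.
Joint probability = 49/58 × 1/2 × 1/2 = 0.211.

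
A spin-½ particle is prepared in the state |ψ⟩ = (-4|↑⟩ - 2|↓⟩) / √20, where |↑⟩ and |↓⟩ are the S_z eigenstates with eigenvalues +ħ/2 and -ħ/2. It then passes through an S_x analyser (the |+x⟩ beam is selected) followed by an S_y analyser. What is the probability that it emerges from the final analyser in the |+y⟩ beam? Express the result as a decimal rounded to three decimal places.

First analyser (S_x): P(|+x⟩) = |⟨+x|ψ⟩|² = 36/40.
After stage 1 the state is |+x⟩; P(|+y⟩) = |⟨+y|+x⟩|² = 1/2.
Joint probability = 36/40 × 1/2 = 0.450.

0.450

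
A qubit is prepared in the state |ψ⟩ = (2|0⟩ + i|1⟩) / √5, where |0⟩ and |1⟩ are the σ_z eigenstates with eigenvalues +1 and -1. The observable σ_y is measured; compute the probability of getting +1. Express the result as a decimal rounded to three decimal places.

0.900

|+y⟩ = (|0⟩ + i|1⟩)/√2, so ⟨+y|ψ⟩ = (3) / (√2·√5).
P = |3|² / 10 = 9/10.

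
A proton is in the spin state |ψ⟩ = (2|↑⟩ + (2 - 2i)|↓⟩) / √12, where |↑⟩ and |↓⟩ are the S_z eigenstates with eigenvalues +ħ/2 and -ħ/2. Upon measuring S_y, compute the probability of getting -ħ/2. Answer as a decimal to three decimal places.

|-y⟩ = (|↑⟩ - i|↓⟩)/√2, so ⟨-y|ψ⟩ = (4 + 2i) / (√2·√12).
P = |4 + 2i|² / 24 = 20/24.

0.833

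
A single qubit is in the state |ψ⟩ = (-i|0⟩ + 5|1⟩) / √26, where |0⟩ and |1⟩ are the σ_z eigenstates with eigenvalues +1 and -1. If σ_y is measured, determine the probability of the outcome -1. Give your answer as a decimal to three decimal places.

|-y⟩ = (|0⟩ - i|1⟩)/√2, so ⟨-y|ψ⟩ = (4i) / (√2·√26).
P = |4i|² / 52 = 16/52.

0.308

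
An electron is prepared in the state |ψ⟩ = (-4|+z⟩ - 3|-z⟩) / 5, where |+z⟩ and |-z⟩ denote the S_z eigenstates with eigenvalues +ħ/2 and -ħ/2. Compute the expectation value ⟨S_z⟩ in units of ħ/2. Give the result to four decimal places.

⟨σ_z⟩ = |a|² - |b|² divided by |a|²+|b|², with a, b the |+z⟩, |-z⟩ amplitudes.
= (16 - 9)/25 = 7/25.
⟨S_z⟩ = (ħ/2)·⟨σ_z⟩.

0.2800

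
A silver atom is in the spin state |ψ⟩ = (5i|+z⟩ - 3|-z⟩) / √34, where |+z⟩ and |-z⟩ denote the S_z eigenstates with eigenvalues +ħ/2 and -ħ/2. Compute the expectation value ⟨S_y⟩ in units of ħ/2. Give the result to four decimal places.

0.8824

⟨σ_y⟩ = 2 Im(a* b)/(|a|²+|b|²) with a = 5i, b = -3.
a* b = 15i, so ⟨σ_y⟩ = 30/34.
⟨S_y⟩ = (ħ/2)·⟨σ_y⟩.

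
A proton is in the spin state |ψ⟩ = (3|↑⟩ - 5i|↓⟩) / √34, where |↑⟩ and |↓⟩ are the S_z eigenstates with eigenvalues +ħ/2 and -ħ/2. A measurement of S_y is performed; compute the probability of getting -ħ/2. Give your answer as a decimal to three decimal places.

|-y⟩ = (|↑⟩ - i|↓⟩)/√2, so ⟨-y|ψ⟩ = (8) / (√2·√34).
P = |8|² / 68 = 64/68.

0.941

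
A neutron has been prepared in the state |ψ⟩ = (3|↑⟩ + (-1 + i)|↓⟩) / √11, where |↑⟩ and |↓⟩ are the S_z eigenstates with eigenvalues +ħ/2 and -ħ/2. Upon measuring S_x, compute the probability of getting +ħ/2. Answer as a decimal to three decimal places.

|+x⟩ = (|↑⟩ + |↓⟩)/√2, so ⟨+x|ψ⟩ = (2 + i) / (√2·√11).
P = |2 + i|² / 22 = 5/22.

0.227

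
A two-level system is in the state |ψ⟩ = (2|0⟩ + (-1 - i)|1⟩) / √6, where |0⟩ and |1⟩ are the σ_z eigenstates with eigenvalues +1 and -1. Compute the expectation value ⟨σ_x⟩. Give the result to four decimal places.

⟨σ_x⟩ = 2 Re(a* b)/(|a|²+|b|²) with a = 2, b = (-1 - i).
a* b = (-2 - 2i), so ⟨σ_x⟩ = -4/6.

-0.6667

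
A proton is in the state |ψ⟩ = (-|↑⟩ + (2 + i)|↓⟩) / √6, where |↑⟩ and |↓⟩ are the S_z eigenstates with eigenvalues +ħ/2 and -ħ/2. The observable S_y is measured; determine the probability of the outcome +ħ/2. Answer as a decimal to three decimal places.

0.333

|+y⟩ = (|↑⟩ + i|↓⟩)/√2, so ⟨+y|ψ⟩ = (-2i) / (√2·√6).
P = |-2i|² / 12 = 4/12.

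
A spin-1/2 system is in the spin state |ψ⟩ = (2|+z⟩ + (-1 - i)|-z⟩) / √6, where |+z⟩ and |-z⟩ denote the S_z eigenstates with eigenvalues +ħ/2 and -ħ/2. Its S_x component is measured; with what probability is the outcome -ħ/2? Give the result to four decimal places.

0.8333

|-x⟩ = (|+z⟩ - |-z⟩)/√2, so ⟨-x|ψ⟩ = (3 + i) / (√2·√6).
P = |3 + i|² / 12 = 10/12.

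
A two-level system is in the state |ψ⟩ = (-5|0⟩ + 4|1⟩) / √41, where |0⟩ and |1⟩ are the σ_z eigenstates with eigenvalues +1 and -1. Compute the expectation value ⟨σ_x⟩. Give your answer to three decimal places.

-0.976

⟨σ_x⟩ = 2 Re(a* b)/(|a|²+|b|²) with a = -5, b = 4.
a* b = -20, so ⟨σ_x⟩ = -40/41.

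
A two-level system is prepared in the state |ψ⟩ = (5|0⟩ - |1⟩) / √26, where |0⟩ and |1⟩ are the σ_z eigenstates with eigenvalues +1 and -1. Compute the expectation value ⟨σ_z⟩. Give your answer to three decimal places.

0.923

⟨σ_z⟩ = |a|² - |b|² divided by |a|²+|b|², with a, b the |0⟩, |1⟩ amplitudes.
= (25 - 1)/26 = 24/26.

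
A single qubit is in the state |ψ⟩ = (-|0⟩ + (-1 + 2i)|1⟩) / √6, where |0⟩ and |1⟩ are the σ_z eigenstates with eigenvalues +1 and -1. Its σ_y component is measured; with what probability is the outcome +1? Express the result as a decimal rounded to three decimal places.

0.167

|+y⟩ = (|0⟩ + i|1⟩)/√2, so ⟨+y|ψ⟩ = (1 + i) / (√2·√6).
P = |1 + i|² / 12 = 2/12.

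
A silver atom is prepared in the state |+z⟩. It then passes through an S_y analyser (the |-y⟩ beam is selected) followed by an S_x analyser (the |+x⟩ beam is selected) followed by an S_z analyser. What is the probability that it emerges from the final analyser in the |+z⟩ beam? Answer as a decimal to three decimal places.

First analyser (S_y): from |+z⟩, P(|-y⟩) = 1/2.
After stage 1 the state is |-y⟩; P(|+x⟩) = |⟨+x|-y⟩|² = 1/2.
After stage 2 the state is |+x⟩; P(|+z⟩) = |⟨+z|+x⟩|² = 1/2.
Joint probability = 1/2 × 1/2 × 1/2 = 0.125.

0.125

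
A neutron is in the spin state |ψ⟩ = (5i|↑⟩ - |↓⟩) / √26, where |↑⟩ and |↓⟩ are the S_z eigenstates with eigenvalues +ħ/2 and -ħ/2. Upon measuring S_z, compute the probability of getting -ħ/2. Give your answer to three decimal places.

The -ħ/2 outcome corresponds to |↓⟩. Its amplitude in |ψ⟩ is -1/√26.
P = |-1|² / 26 = 1/26.

0.038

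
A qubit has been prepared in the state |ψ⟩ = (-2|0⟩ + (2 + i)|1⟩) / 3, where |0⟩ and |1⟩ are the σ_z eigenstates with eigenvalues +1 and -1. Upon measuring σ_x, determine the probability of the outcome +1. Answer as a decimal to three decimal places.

|+x⟩ = (|0⟩ + |1⟩)/√2, so ⟨+x|ψ⟩ = (i) / (√2·3).
P = |i|² / 18 = 1/18.

0.056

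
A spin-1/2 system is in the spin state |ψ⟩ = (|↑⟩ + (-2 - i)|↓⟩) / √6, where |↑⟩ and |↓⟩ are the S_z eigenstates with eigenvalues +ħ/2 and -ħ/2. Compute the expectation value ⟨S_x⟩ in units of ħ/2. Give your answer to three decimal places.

-0.667

⟨σ_x⟩ = 2 Re(a* b)/(|a|²+|b|²) with a = 1, b = (-2 - i).
a* b = (-2 - i), so ⟨σ_x⟩ = -4/6.
⟨S_x⟩ = (ħ/2)·⟨σ_x⟩.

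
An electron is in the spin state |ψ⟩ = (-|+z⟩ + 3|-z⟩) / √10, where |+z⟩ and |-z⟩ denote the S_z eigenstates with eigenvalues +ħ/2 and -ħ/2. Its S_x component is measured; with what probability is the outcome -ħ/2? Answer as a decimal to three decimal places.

0.800

|-x⟩ = (|+z⟩ - |-z⟩)/√2, so ⟨-x|ψ⟩ = (-4) / (√2·√10).
P = |-4|² / 20 = 16/20.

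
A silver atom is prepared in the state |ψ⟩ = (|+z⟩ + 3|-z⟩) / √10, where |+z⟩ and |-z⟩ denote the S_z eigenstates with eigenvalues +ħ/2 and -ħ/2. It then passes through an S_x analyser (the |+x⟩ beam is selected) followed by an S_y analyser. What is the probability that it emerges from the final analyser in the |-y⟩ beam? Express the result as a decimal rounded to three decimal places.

First analyser (S_x): P(|+x⟩) = |⟨+x|ψ⟩|² = 16/20.
After stage 1 the state is |+x⟩; P(|-y⟩) = |⟨-y|+x⟩|² = 1/2.
Joint probability = 16/20 × 1/2 = 0.400.

0.400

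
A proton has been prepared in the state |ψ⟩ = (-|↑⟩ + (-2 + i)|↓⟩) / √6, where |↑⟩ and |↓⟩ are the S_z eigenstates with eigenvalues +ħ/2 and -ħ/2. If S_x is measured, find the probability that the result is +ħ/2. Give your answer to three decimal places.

0.833

|+x⟩ = (|↑⟩ + |↓⟩)/√2, so ⟨+x|ψ⟩ = (-3 + i) / (√2·√6).
P = |-3 + i|² / 12 = 10/12.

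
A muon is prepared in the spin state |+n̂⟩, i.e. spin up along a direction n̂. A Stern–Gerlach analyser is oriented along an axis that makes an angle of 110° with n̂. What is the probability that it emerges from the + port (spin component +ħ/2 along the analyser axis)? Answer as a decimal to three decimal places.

0.329

For spin-½, the probability of finding spin-up along an axis at angle θ to the initial spin direction is cos²(θ/2); spin-down is sin²(θ/2).
θ = 110°, so P = cos²(55°) ≈ 0.329.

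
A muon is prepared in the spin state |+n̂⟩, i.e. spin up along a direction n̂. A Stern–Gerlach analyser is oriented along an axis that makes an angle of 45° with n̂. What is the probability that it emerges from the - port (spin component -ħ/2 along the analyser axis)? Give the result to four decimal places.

0.1464

For spin-½, the probability of finding spin-up along an axis at angle θ to the initial spin direction is cos²(θ/2); spin-down is sin²(θ/2).
θ = 45°, so P = sin²(22.5°) ≈ 0.1464.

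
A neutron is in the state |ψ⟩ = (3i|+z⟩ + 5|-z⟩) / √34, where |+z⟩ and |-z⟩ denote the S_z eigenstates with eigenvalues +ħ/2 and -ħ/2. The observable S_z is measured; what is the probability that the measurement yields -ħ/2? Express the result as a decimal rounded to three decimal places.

The -ħ/2 outcome corresponds to |-z⟩. Its amplitude in |ψ⟩ is 5/√34.
P = |5|² / 34 = 25/34.

0.735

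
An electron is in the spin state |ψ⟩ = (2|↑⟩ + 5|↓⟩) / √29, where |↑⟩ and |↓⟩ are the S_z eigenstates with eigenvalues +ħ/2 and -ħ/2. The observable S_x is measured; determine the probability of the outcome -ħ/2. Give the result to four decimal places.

0.1552

|-x⟩ = (|↑⟩ - |↓⟩)/√2, so ⟨-x|ψ⟩ = (-3) / (√2·√29).
P = |-3|² / 58 = 9/58.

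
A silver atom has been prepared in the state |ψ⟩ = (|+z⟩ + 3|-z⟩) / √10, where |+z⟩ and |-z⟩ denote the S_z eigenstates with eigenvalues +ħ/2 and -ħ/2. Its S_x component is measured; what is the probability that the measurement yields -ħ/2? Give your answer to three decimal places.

|-x⟩ = (|+z⟩ - |-z⟩)/√2, so ⟨-x|ψ⟩ = (-2) / (√2·√10).
P = |-2|² / 20 = 4/20.

0.200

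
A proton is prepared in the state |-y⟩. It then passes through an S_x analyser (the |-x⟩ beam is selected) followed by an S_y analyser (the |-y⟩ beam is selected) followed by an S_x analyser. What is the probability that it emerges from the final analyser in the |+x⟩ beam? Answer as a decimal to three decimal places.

0.125

First analyser (S_x): from |-y⟩, P(|-x⟩) = 1/2.
After stage 1 the state is |-x⟩; P(|-y⟩) = |⟨-y|-x⟩|² = 1/2.
After stage 2 the state is |-y⟩; P(|+x⟩) = |⟨+x|-y⟩|² = 1/2.
Joint probability = 1/2 × 1/2 × 1/2 = 0.125.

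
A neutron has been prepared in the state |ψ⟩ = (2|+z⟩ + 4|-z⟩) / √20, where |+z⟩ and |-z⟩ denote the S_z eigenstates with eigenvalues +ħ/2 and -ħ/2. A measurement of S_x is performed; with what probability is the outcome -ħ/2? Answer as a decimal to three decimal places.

|-x⟩ = (|+z⟩ - |-z⟩)/√2, so ⟨-x|ψ⟩ = (-2) / (√2·√20).
P = |-2|² / 40 = 4/40.

0.100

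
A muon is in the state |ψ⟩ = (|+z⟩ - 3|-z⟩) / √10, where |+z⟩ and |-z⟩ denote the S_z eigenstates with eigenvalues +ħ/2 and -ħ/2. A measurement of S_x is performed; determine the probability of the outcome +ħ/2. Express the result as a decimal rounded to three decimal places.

|+x⟩ = (|+z⟩ + |-z⟩)/√2, so ⟨+x|ψ⟩ = (-2) / (√2·√10).
P = |-2|² / 20 = 4/20.

0.200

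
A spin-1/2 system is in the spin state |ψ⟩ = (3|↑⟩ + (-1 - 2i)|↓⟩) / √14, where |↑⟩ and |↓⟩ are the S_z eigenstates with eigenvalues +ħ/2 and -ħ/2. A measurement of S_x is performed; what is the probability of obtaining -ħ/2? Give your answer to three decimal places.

0.714

|-x⟩ = (|↑⟩ - |↓⟩)/√2, so ⟨-x|ψ⟩ = (4 + 2i) / (√2·√14).
P = |4 + 2i|² / 28 = 20/28.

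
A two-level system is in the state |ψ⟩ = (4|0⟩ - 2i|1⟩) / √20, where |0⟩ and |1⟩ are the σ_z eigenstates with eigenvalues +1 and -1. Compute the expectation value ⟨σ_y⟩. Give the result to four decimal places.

⟨σ_y⟩ = 2 Im(a* b)/(|a|²+|b|²) with a = 4, b = -2i.
a* b = -8i, so ⟨σ_y⟩ = -16/20.

-0.8000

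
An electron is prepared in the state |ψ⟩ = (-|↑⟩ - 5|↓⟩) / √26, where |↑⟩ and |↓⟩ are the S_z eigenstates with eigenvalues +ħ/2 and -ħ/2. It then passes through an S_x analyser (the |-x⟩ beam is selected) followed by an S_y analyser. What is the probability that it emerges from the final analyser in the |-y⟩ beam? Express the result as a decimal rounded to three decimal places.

0.154

First analyser (S_x): P(|-x⟩) = |⟨-x|ψ⟩|² = 16/52.
After stage 1 the state is |-x⟩; P(|-y⟩) = |⟨-y|-x⟩|² = 1/2.
Joint probability = 16/52 × 1/2 = 0.154.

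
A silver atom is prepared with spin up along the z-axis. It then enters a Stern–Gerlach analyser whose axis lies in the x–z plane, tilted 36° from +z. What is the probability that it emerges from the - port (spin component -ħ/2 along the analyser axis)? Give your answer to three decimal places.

For spin-½, the probability of finding spin-up along an axis at angle θ to the initial spin direction is cos²(θ/2); spin-down is sin²(θ/2).
θ = 36°, so P = sin²(18°) ≈ 0.095.

0.095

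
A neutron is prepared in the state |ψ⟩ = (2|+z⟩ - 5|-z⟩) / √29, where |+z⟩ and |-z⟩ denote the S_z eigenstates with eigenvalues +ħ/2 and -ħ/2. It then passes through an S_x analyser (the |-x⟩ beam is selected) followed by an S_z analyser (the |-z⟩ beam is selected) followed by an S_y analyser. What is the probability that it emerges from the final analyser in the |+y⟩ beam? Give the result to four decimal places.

First analyser (S_x): P(|-x⟩) = |⟨-x|ψ⟩|² = 49/58.
After stage 1 the state is |-x⟩; P(|-z⟩) = |⟨-z|-x⟩|² = 1/2.
After stage 2 the state is |-z⟩; P(|+y⟩) = |⟨+y|-z⟩|² = 1/2.
Joint probability = 49/58 × 1/2 × 1/2 = 0.2112.

0.2112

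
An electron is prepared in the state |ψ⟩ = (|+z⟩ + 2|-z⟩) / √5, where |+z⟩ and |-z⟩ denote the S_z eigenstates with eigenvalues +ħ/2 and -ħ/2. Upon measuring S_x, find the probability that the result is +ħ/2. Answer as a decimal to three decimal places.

0.900

|+x⟩ = (|+z⟩ + |-z⟩)/√2, so ⟨+x|ψ⟩ = (3) / (√2·√5).
P = |3|² / 10 = 9/10.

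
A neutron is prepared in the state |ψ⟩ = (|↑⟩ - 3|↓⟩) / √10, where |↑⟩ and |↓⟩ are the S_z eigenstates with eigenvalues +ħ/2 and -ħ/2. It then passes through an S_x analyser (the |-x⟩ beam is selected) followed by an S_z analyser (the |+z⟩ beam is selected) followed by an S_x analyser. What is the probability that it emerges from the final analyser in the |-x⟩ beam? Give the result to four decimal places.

0.2000

First analyser (S_x): P(|-x⟩) = |⟨-x|ψ⟩|² = 16/20.
After stage 1 the state is |-x⟩; P(|+z⟩) = |⟨+z|-x⟩|² = 1/2.
After stage 2 the state is |+z⟩; P(|-x⟩) = |⟨-x|+z⟩|² = 1/2.
Joint probability = 16/20 × 1/2 × 1/2 = 0.2000.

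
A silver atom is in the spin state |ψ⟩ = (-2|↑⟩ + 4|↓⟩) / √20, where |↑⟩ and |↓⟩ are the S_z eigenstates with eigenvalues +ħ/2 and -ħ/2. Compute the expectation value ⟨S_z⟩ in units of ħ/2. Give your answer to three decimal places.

⟨σ_z⟩ = |a|² - |b|² divided by |a|²+|b|², with a, b the |↑⟩, |↓⟩ amplitudes.
= (4 - 16)/20 = -12/20.
⟨S_z⟩ = (ħ/2)·⟨σ_z⟩.

-0.600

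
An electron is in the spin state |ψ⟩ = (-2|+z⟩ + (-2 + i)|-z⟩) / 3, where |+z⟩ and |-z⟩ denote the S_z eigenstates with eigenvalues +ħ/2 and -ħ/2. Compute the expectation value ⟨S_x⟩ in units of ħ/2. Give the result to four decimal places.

⟨σ_x⟩ = 2 Re(a* b)/(|a|²+|b|²) with a = -2, b = (-2 + i).
a* b = (4 - 2i), so ⟨σ_x⟩ = 8/9.
⟨S_x⟩ = (ħ/2)·⟨σ_x⟩.

0.8889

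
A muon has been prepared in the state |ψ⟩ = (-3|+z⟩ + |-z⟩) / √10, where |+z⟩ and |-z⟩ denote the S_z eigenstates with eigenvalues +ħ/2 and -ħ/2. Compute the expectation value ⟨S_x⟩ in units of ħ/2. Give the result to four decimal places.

-0.6000

⟨σ_x⟩ = 2 Re(a* b)/(|a|²+|b|²) with a = -3, b = 1.
a* b = -3, so ⟨σ_x⟩ = -6/10.
⟨S_x⟩ = (ħ/2)·⟨σ_x⟩.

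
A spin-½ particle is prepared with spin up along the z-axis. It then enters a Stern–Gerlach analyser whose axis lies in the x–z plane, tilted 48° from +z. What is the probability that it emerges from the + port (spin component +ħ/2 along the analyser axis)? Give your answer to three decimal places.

0.835

For spin-½, the probability of finding spin-up along an axis at angle θ to the initial spin direction is cos²(θ/2); spin-down is sin²(θ/2).
θ = 48°, so P = cos²(24°) ≈ 0.835.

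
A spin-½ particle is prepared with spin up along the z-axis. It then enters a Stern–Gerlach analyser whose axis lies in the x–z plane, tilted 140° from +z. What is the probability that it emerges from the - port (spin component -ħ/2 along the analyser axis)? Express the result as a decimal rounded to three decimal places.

For spin-½, the probability of finding spin-up along an axis at angle θ to the initial spin direction is cos²(θ/2); spin-down is sin²(θ/2).
θ = 140°, so P = sin²(70°) ≈ 0.883.

0.883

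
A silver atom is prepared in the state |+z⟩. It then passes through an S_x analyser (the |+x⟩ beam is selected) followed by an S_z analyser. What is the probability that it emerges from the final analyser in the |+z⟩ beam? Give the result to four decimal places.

First analyser (S_x): from |+z⟩, P(|+x⟩) = 1/2.
After stage 1 the state is |+x⟩; P(|+z⟩) = |⟨+z|+x⟩|² = 1/2.
Joint probability = 1/2 × 1/2 = 0.2500.

0.2500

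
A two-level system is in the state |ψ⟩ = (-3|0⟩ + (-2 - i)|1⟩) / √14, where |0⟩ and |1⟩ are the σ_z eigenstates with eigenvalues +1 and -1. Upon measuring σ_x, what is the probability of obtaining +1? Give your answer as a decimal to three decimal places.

|+x⟩ = (|0⟩ + |1⟩)/√2, so ⟨+x|ψ⟩ = (-5 - i) / (√2·√14).
P = |-5 - i|² / 28 = 26/28.

0.929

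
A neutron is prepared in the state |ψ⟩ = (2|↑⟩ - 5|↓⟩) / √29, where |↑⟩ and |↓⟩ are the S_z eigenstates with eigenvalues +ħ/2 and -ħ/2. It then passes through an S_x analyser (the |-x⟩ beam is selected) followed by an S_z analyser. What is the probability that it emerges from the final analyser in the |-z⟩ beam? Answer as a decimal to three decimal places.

First analyser (S_x): P(|-x⟩) = |⟨-x|ψ⟩|² = 49/58.
After stage 1 the state is |-x⟩; P(|-z⟩) = |⟨-z|-x⟩|² = 1/2.
Joint probability = 49/58 × 1/2 = 0.422.

0.422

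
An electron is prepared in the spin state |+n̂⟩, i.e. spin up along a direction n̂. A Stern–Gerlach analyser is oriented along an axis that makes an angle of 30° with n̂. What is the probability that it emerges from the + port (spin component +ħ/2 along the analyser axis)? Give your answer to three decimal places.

0.933

For spin-½, the probability of finding spin-up along an axis at angle θ to the initial spin direction is cos²(θ/2); spin-down is sin²(θ/2).
θ = 30°, so P = cos²(15°) ≈ 0.933.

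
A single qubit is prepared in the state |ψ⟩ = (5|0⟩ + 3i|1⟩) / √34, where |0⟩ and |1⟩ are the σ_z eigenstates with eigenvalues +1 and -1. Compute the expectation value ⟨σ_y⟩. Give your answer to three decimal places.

⟨σ_y⟩ = 2 Im(a* b)/(|a|²+|b|²) with a = 5, b = 3i.
a* b = 15i, so ⟨σ_y⟩ = 30/34.

0.882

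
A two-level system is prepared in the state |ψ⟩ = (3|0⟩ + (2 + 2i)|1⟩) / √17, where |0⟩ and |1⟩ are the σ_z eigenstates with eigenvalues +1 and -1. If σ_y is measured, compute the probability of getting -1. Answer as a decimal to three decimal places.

0.147

|-y⟩ = (|0⟩ - i|1⟩)/√2, so ⟨-y|ψ⟩ = (1 + 2i) / (√2·√17).
P = |1 + 2i|² / 34 = 5/34.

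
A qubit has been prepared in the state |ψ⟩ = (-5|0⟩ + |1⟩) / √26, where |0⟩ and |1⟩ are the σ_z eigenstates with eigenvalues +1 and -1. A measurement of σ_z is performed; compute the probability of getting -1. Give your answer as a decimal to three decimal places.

0.038

The -1 outcome corresponds to |1⟩. Its amplitude in |ψ⟩ is 1/√26.
P = |1|² / 26 = 1/26.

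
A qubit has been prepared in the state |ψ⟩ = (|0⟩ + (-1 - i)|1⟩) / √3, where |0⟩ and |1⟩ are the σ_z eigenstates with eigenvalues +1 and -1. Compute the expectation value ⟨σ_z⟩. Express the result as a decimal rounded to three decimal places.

-0.333

⟨σ_z⟩ = |a|² - |b|² divided by |a|²+|b|², with a, b the |0⟩, |1⟩ amplitudes.
= (1 - 2)/3 = -1/3.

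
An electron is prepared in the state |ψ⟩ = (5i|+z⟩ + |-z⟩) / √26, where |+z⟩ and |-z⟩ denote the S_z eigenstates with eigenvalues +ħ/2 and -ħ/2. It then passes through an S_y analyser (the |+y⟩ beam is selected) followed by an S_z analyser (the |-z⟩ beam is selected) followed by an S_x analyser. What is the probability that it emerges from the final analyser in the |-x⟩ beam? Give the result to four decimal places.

0.0769

First analyser (S_y): P(|+y⟩) = |⟨+y|ψ⟩|² = 16/52.
After stage 1 the state is |+y⟩; P(|-z⟩) = |⟨-z|+y⟩|² = 1/2.
After stage 2 the state is |-z⟩; P(|-x⟩) = |⟨-x|-z⟩|² = 1/2.
Joint probability = 16/52 × 1/2 × 1/2 = 0.0769.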